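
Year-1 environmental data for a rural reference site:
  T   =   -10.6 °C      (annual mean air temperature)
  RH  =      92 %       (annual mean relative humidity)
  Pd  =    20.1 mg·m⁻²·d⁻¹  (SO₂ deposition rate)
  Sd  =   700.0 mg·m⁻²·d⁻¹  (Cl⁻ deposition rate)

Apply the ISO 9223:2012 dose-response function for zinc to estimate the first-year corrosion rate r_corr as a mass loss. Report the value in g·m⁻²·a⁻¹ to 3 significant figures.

r_corr = 15.3 g·m⁻²·a⁻¹

zinc: T≤10 °C ⇒ hinge +0.038·(-10.6−10) = -0.7828
  Pd branch = 0.0129·Pd^0.44·e^(0.046·RH+f) = 1.52 μm/a
  Cl⁻ term: 0.0175·700.0^0.57·exp(0.008·92+0.085·-10.6) = 0.621
  r_corr = 1.52 + 0.621 = 2.141 μm/a
Convert to mass loss: 2.141 μm/a × 7.14 g/cm³ = 15.29 g·m⁻²·a⁻¹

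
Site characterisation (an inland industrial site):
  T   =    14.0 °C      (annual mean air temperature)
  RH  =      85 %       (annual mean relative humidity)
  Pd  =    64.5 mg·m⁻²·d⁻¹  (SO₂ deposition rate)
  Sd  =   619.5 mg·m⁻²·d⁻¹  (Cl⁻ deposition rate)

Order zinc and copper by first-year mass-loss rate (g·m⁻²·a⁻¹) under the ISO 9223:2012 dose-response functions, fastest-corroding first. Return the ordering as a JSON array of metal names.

["zinc", "copper"]

zinc: temperature factor f = -0.071·(4.0) = -0.2840
  SO₂ term: 0.0129·64.5^0.44·exp(0.046·85-0.2840) = 3.031
  Sd branch = 0.0175·Sd^0.57·e^(0.008·RH+0.085·T) = 4.432 μm/a
  sum: 3.031 + 4.432 → r_corr = 7.463 μm/a
  mass loss = 7.463 μm/a × 7.14 g/cm³ = 53.29 g·m⁻²·a⁻¹
copper: T>10 °C ⇒ hinge -0.080·(14.0−10) = -0.3200
  Pd branch = 0.0053·Pd^0.26·e^(0.059·RH+f) = 1.713 μm/a
  Sd branch = 0.01025·Sd^0.27·e^(0.036·RH+0.049·T) = 2.463 μm/a
  sum: 1.713 + 2.463 → r_corr = 4.176 μm/a
  mass loss = 4.176 μm/a × 8.96 g/cm³ = 37.42 g·m⁻²·a⁻¹
Ordering by g·m⁻²·a⁻¹: zinc (53.3) > copper (37.4)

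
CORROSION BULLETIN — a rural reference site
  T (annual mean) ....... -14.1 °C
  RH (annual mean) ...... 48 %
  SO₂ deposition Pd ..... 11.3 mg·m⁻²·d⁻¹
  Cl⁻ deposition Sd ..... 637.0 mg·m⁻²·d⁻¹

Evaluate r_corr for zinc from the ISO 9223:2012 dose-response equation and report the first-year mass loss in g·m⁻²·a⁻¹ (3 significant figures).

r_corr = 3.17 g·m⁻²·a⁻¹

zinc: T≤10 °C ⇒ hinge +0.038·(-14.1−10) = -0.9158
  sulphur-dioxide contribution → 0.1365 μm/a
  chloride contribution → 0.3074 μm/a
  total first-year rate 0.4439 μm/a
Convert to mass loss: 0.4439 μm/a × 7.14 g/cm³ = 3.169 g·m⁻²·a⁻¹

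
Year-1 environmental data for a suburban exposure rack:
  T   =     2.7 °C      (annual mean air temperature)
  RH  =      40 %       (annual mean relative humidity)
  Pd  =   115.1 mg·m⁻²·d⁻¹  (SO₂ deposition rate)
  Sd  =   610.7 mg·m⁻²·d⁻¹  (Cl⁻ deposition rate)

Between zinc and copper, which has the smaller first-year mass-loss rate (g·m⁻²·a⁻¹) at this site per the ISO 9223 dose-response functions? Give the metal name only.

copper

zinc: f(T) = +0.038·(T−10) [T≤10 °C] = -0.2774
  Pd branch = 0.0129·Pd^0.44·e^(0.046·RH+f) = 0.4967 μm/a
  Sd branch = 0.0175·Sd^0.57·e^(0.008·RH+0.085·T) = 1.174 μm/a
  sum: 0.4967 + 1.174 → r_corr = 1.671 μm/a
  mass loss = 1.671 μm/a × 7.14 g/cm³ = 11.93 g·m⁻²·a⁻¹
copper: f(T) = +0.126·(T−10) [T≤10 °C] = -0.9198
  Pd branch = 0.0053·Pd^0.26·e^(0.059·RH+f) = 0.07685 μm/a
  Sd branch = 0.01025·Sd^0.27·e^(0.036·RH+0.049·T) = 0.2791 μm/a
  sum: 0.07685 + 0.2791 → r_corr = 0.3559 μm/a
  mass loss = 0.3559 μm/a × 8.96 g/cm³ = 3.189 g·m⁻²·a⁻¹
Ordering by g·m⁻²·a⁻¹: zinc (11.9) > copper (3.19)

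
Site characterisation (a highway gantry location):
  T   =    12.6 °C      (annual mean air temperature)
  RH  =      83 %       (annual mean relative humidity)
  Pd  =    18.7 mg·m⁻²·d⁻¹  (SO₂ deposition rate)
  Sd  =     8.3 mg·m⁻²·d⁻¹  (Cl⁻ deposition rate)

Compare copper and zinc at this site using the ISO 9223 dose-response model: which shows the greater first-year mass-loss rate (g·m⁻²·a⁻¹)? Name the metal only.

copper

copper: f(T) = -0.080·(T−10) [T>10 °C] = -0.2080
  SO₂ term: 0.0053·18.7^0.26·exp(0.059·83-0.2080) = 1.234
  Sd branch = 0.01025·Sd^0.27·e^(0.036·RH+0.049·T) = 0.6679 μm/a
  r_corr = 1.234 + 0.6679 = 1.902 μm/a
  mass loss = 1.902 μm/a × 8.96 g/cm³ = 17.04 g·m⁻²·a⁻¹
zinc: T>10 °C ⇒ hinge -0.071·(12.6−10) = -0.1846
  SO₂ term: 0.0129·18.7^0.44·exp(0.046·83-0.1846) = 1.771
  Cl⁻ term: 0.0175·8.3^0.57·exp(0.008·83+0.085·12.6) = 0.3314
  sum: 1.771 + 0.3314 → r_corr = 2.102 μm/a
  mass loss = 2.102 μm/a × 7.14 g/cm³ = 15.01 g·m⁻²·a⁻¹
Ordering by g·m⁻²·a⁻¹: copper (17) > zinc (15)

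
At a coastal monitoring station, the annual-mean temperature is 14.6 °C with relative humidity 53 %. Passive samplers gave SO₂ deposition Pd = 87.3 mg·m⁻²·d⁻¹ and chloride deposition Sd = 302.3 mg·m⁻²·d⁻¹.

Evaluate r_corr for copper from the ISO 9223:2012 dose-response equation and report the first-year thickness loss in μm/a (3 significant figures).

copper: f(T) = -0.080·(T−10) [T>10 °C] = -0.3680
  Pd branch = 0.0053·Pd^0.26·e^(0.059·RH+f) = 0.2674 μm/a
  Cl⁻ term: 0.01025·302.3^0.27·exp(0.036·53+0.049·14.6) = 0.6603
  r_corr = 0.2674 + 0.6603 = 0.9277 μm/a

r_corr = 0.928 μm/a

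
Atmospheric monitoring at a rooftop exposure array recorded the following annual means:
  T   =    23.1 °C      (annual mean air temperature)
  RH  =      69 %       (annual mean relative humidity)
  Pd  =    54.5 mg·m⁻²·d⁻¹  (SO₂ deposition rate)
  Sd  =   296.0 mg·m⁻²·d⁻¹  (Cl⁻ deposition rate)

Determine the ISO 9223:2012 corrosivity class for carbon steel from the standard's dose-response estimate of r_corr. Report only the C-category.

C5

carbon steel: f(T) = -0.054·(T−10) [T>10 °C] = -0.7074
  Pd branch = 1.77·Pd^0.52·e^(0.02·RH+f) = 27.73 μm/a
  Sd branch = 0.102·Sd^0.62·e^(0.033·RH+0.04·T) = 85.31 μm/a
  sum: 27.73 + 85.31 → r_corr = 113 μm/a
113 μm/a falls in (80, 200] for carbon steel → category C5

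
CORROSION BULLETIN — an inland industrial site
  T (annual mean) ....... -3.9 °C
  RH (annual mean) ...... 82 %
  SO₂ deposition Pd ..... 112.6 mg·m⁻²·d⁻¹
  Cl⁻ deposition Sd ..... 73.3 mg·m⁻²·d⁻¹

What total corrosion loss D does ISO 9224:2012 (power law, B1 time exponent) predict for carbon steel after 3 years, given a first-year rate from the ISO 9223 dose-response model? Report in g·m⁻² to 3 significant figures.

D(3) = 446 g·m⁻²

carbon steel: temperature factor f = +0.150·(-13.9) = -2.0850
  Pd branch = 1.77·Pd^0.52·e^(0.02·RH+f) = 13.23 μm/a
  Sd branch = 0.102·Sd^0.62·e^(0.033·RH+0.04·T) = 18.72 μm/a
  r_corr = 13.23 + 18.72 = 31.95 μm/a
Long-term exponent b (ISO 9224 Table 2, B1) = 0.523
  D(3) = 31.95 × 3^0.523 = 31.95 × 1.776 = 56.76 μm
  Mass loss = 56.76 μm × 7.85 g/cm³ = 445.6 g·m⁻²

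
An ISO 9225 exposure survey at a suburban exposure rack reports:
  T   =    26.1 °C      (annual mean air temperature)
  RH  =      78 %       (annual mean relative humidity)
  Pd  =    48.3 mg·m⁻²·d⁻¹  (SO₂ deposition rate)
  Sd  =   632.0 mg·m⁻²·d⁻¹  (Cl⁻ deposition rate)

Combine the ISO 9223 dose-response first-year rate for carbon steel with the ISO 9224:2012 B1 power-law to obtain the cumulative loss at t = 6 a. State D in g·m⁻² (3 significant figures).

D(6) = 4.68e+03 g·m⁻²

carbon steel: temperature factor f = -0.054·(16.1) = -0.8694
  Pd branch = 1.77·Pd^0.52·e^(0.02·RH+f) = 26.52 μm/a
  Cl⁻ term: 0.102·632.0^0.62·exp(0.033·78+0.04·26.1) = 207.2
  r_corr = 26.52 + 207.2 = 233.7 μm/a
Long-term exponent b (ISO 9224 Table 2, B1) = 0.523
  D(6) = 233.7 × 6^0.523 = 233.7 × 2.553 = 596.5 μm
  Mass loss = 596.5 μm × 7.85 g/cm³ = 4682 g·m⁻²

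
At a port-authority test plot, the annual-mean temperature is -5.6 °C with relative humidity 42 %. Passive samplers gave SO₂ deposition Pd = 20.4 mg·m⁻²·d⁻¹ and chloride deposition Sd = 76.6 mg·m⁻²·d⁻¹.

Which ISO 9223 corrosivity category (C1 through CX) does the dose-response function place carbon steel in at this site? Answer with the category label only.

C2

carbon steel: T≤10 °C ⇒ hinge +0.150·(-5.6−10) = -2.3400
  SO₂ term: 1.77·20.4^0.52·exp(0.02·42-2.3400) = 1.895
  Cl⁻ term: 0.102·76.6^0.62·exp(0.033·42+0.04·-5.6) = 4.803
  r_corr = 1.895 + 4.803 = 6.697 μm/a
Category bounds: 1.3…25 μm/a bracket r_corr ⇒ C2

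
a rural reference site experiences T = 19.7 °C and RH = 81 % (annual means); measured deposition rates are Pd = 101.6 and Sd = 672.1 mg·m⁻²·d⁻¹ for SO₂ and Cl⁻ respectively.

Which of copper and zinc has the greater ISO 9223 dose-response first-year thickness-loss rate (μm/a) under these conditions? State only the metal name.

copper: f(T) = -0.080·(T−10) [T>10 °C] = -0.7760
  sulphur-dioxide contribution → 0.965 μm/a
  chloride contribution → 2.882 μm/a
  ⇒ r_corr(copper) = 3.847 μm/a
zinc: f(T) = -0.071·(T−10) [T>10 °C] = -0.6887
  sulphur-dioxide contribution → 2.054 μm/a
  chloride contribution → 7.3 μm/a
  ⇒ r_corr(zinc) = 9.355 μm/a
Ordering by μm/a: zinc (9.35) > copper (3.85)

zinc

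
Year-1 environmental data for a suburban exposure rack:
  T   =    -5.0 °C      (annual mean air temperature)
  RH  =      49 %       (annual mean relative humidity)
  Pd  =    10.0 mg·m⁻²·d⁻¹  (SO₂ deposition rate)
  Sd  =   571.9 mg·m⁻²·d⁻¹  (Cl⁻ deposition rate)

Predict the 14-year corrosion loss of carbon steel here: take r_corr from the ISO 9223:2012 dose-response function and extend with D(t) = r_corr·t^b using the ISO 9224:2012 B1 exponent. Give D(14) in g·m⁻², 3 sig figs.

carbon steel: temperature factor f = +0.150·(-15.0) = -2.2500
  Pd branch = 1.77·Pd^0.52·e^(0.02·RH+f) = 1.646 μm/a
  Sd branch = 0.102·Sd^0.62·e^(0.033·RH+0.04·T) = 21.55 μm/a
  r_corr = 1.646 + 21.55 = 23.2 μm/a
ISO 9224: D(t) = r_corr · t^b with b = 0.523 (carbon steel, B1)
  D(14) = 23.2 × 14^0.523 = 23.2 × 3.976 = 92.24 μm
  Mass loss = 92.24 μm × 7.85 g/cm³ = 724.1 g·m⁻²

D(14) = 724 g·m⁻²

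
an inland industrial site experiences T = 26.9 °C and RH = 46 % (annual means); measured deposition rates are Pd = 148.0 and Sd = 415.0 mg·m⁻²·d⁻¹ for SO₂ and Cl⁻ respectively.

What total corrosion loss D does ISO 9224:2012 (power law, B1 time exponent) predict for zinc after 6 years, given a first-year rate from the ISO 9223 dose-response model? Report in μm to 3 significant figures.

D(6) = 34.4 μm

zinc: f(T) = -0.071·(T−10) [T>10 °C] = -1.1999
  Pd branch = 0.0129·Pd^0.44·e^(0.046·RH+f) = 0.2906 μm/a
  Sd branch = 0.0175·Sd^0.57·e^(0.008·RH+0.085·T) = 7.73 μm/a
  r_corr = 0.2906 + 7.73 = 8.02 μm/a
Power-law: D(6) = r_corr · 6^0.813
  D(6) = 8.02 × 6^0.813 = 8.02 × 4.292 = 34.42 μm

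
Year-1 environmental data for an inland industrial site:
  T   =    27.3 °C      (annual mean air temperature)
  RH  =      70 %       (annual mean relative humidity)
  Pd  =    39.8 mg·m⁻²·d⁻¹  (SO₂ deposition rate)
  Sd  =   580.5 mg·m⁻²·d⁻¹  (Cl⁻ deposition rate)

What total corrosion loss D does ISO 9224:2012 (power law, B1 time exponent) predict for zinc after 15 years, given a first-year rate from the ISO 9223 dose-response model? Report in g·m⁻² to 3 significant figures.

D(15) = 788 g·m⁻²

zinc: f(T) = -0.071·(T−10) [T>10 °C] = -1.2283
  SO₂ term: 0.0129·39.8^0.44·exp(0.046·70-1.2283) = 0.4781
  Cl⁻ term: 0.0175·580.5^0.57·exp(0.008·70+0.085·27.3) = 11.73
  sum: 0.4781 + 11.73 → r_corr = 12.21 μm/a
Long-term exponent b (ISO 9224 Table 2, B1) = 0.813
  D(15) = 12.21 × 15^0.813 = 12.21 × 9.04 = 110.4 μm
  Mass loss = 110.4 μm × 7.14 g/cm³ = 788.1 g·m⁻²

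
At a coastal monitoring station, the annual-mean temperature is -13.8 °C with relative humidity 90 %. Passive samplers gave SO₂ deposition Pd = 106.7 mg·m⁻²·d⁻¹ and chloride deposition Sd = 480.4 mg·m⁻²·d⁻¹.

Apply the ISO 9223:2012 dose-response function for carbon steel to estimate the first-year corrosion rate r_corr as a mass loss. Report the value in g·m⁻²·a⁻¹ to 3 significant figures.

carbon steel: f(T) = +0.150·(T−10) [T≤10 °C] = -3.5700
  SO₂ term: 1.77·106.7^0.52·exp(0.02·90-3.5700) = 3.419
  Sd branch = 0.102·Sd^0.62·e^(0.033·RH+0.04·T) = 52.64 μm/a
  sum: 3.419 + 52.64 → r_corr = 56.06 μm/a
Convert to mass loss: 56.06 μm/a × 7.85 g/cm³ = 440.1 g·m⁻²·a⁻¹

r_corr = 440 g·m⁻²·a⁻¹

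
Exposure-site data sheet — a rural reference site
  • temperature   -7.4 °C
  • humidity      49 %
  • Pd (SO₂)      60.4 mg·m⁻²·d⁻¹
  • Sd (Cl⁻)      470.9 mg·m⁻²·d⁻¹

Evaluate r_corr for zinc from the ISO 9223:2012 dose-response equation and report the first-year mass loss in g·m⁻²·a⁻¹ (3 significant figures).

zinc: temperature factor f = +0.038·(-17.4) = -0.6612
  sulphur-dioxide contribution → 0.3855 μm/a
  chloride contribution → 0.461 μm/a
  total first-year rate 0.8464 μm/a
Convert to mass loss: 0.8464 μm/a × 7.14 g/cm³ = 6.044 g·m⁻²·a⁻¹

r_corr = 6.04 g·m⁻²·a⁻¹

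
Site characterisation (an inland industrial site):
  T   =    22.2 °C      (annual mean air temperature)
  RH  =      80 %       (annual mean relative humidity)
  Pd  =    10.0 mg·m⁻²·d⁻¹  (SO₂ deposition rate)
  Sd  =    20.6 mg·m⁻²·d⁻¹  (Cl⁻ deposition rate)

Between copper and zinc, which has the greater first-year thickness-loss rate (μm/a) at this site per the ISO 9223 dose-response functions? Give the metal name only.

zinc

copper: T>10 °C ⇒ hinge -0.080·(22.2−10) = -0.9760
  Pd branch = 0.0053·Pd^0.26·e^(0.059·RH+f) = 0.4076 μm/a
  Cl⁻ term: 0.01025·20.6^0.27·exp(0.036·80+0.049·22.2) = 1.226
  r_corr = 0.4076 + 1.226 = 1.634 μm/a
zinc: T>10 °C ⇒ hinge -0.071·(22.2−10) = -0.8662
  SO₂ term: 0.0129·10.0^0.44·exp(0.046·80-0.8662) = 0.5924
  Sd branch = 0.0175·Sd^0.57·e^(0.008·RH+0.085·T) = 1.229 μm/a
  sum: 0.5924 + 1.229 → r_corr = 1.821 μm/a
Ordering by μm/a: zinc (1.82) > copper (1.63)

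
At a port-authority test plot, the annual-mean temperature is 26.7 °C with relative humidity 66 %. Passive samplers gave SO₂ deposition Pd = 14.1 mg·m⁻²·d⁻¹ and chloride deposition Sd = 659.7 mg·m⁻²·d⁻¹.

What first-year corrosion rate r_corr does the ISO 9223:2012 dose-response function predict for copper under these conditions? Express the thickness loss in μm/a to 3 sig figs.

copper: temperature factor f = -0.080·(16.7) = -1.3360
  SO₂ term: 0.0053·14.1^0.26·exp(0.059·66-1.3360) = 0.1361
  Sd branch = 0.01025·Sd^0.27·e^(0.036·RH+0.049·T) = 2.355 μm/a
  sum: 0.1361 + 2.355 → r_corr = 2.491 μm/a

r_corr = 2.49 μm/a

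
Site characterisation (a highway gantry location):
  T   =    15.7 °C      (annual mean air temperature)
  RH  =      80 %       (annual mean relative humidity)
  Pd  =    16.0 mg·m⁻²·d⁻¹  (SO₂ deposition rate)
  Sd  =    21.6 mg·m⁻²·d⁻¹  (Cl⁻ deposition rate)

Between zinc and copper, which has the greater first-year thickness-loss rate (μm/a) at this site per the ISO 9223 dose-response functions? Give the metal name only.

zinc: T>10 °C ⇒ hinge -0.071·(15.7−10) = -0.4047
  sulphur-dioxide contribution → 1.156 μm/a
  chloride contribution → 0.7264 μm/a
  ⇒ r_corr(zinc) = 1.882 μm/a
copper: T>10 °C ⇒ hinge -0.080·(15.7−10) = -0.4560
  sulphur-dioxide contribution → 0.7748 μm/a
  chloride contribution → 0.9034 μm/a
  ⇒ r_corr(copper) = 1.678 μm/a
Ordering by μm/a: zinc (1.88) > copper (1.68)

zinc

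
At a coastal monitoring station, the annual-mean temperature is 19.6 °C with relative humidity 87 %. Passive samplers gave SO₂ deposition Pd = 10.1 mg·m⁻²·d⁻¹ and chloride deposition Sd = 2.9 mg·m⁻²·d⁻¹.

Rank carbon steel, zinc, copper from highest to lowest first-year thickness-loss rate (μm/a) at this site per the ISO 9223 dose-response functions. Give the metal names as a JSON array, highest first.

carbon steel: temperature factor f = -0.054·(9.6) = -0.5184
  SO₂ term: 1.77·10.1^0.52·exp(0.02·87-0.5184) = 19.99
  Cl⁻ term: 0.102·2.9^0.62·exp(0.033·87+0.04·19.6) = 7.632
  r_corr = 19.99 + 7.632 = 27.62 μm/a
zinc: temperature factor f = -0.071·(9.6) = -0.6816
  Pd branch = 0.0129·Pd^0.44·e^(0.046·RH+f) = 0.9875 μm/a
  Sd branch = 0.0175·Sd^0.57·e^(0.008·RH+0.085·T) = 0.3407 μm/a
  sum: 0.9875 + 0.3407 → r_corr = 1.328 μm/a
copper: temperature factor f = -0.080·(9.6) = -0.7680
  Pd branch = 0.0053·Pd^0.26·e^(0.059·RH+f) = 0.7605 μm/a
  Sd branch = 0.01025·Sd^0.27·e^(0.036·RH+0.049·T) = 0.8182 μm/a
  sum: 0.7605 + 0.8182 → r_corr = 1.579 μm/a
Ordering by μm/a: carbon steel (27.6) > copper (1.58) > zinc (1.33)

["carbon steel", "copper", "zinc"]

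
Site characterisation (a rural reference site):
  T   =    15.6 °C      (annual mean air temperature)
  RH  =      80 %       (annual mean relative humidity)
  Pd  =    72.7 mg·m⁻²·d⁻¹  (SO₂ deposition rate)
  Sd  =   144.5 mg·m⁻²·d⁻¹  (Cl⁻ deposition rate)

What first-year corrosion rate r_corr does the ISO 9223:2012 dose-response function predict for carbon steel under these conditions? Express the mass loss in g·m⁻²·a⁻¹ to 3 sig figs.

carbon steel: f(T) = -0.054·(T−10) [T>10 °C] = -0.3024
  Pd branch = 1.77·Pd^0.52·e^(0.02·RH+f) = 60.19 μm/a
  Sd branch = 0.102·Sd^0.62·e^(0.033·RH+0.04·T) = 58.24 μm/a
  r_corr = 60.19 + 58.24 = 118.4 μm/a
Convert to mass loss: 118.4 μm/a × 7.85 g/cm³ = 929.7 g·m⁻²·a⁻¹

r_corr = 930 g·m⁻²·a⁻¹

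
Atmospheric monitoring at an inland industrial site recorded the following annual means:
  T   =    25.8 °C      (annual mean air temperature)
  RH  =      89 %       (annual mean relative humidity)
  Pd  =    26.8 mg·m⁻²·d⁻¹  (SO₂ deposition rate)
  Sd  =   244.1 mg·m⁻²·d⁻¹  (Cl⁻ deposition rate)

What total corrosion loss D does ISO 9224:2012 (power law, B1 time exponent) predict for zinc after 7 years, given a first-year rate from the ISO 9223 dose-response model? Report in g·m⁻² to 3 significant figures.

zinc: f(T) = -0.071·(T−10) [T>10 °C] = -1.1218
  SO₂ term: 0.0129·26.8^0.44·exp(0.046·89-1.1218) = 1.071
  Sd branch = 0.0175·Sd^0.57·e^(0.008·RH+0.085·T) = 7.338 μm/a
  r_corr = 1.071 + 7.338 = 8.409 μm/a
Long-term exponent b (ISO 9224 Table 2, B1) = 0.813
  D(7) = 8.409 × 7^0.813 = 8.409 × 4.865 = 40.91 μm
  Mass loss = 40.91 μm × 7.14 g/cm³ = 292.1 g·m⁻²

D(7) = 292 g·m⁻²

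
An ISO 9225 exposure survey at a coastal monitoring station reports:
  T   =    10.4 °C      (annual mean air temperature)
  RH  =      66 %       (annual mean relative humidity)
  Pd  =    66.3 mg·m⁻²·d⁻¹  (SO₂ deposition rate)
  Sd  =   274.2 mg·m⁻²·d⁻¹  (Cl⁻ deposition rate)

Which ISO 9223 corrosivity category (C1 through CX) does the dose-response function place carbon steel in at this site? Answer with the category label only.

carbon steel: T>10 °C ⇒ hinge -0.054·(10.4−10) = -0.0216
  Pd branch = 1.77·Pd^0.52·e^(0.02·RH+f) = 57.42 μm/a
  Sd branch = 0.102·Sd^0.62·e^(0.033·RH+0.04·T) = 44.34 μm/a
  sum: 57.42 + 44.34 → r_corr = 101.8 μm/a
ISO 9223 Table 2 (carbon steel): 80 < 102 ≤ 200 μm/a ⇒ C5

C5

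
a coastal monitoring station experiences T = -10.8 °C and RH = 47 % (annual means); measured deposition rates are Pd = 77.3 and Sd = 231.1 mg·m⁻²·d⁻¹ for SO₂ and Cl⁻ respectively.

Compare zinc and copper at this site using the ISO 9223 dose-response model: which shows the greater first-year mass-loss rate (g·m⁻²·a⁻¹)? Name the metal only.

zinc: f(T) = +0.038·(T−10) [T≤10 °C] = -0.7904
  sulphur-dioxide contribution → 0.3444 μm/a
  chloride contribution → 0.2265 μm/a
  ⇒ r_corr(zinc) = 0.5709 μm/a
  mass loss = 0.5709 μm/a × 7.14 g/cm³ = 4.076 g·m⁻²·a⁻¹
copper: T≤10 °C ⇒ hinge +0.126·(-10.8−10) = -2.6208
  sulphur-dioxide contribution → 0.01911 μm/a
  chloride contribution → 0.1425 μm/a
  total first-year rate 0.1617 μm/a
  mass loss = 0.1617 μm/a × 8.96 g/cm³ = 1.448 g·m⁻²·a⁻¹
Ordering by g·m⁻²·a⁻¹: zinc (4.08) > copper (1.45)

zinc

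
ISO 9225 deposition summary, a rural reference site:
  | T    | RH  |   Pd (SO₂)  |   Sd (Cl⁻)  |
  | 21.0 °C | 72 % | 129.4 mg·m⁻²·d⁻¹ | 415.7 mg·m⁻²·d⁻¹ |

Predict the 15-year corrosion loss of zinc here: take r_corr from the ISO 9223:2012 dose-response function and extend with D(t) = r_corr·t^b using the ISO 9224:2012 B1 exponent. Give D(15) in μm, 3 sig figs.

D(15) = 64.6 μm

zinc: f(T) = -0.071·(T−10) [T>10 °C] = -0.7810
  SO₂ term: 0.0129·129.4^0.44·exp(0.046·72-0.7810) = 1.377
  Cl⁻ term: 0.0175·415.7^0.57·exp(0.008·72+0.085·21.0) = 5.769
  sum: 1.377 + 5.769 → r_corr = 7.146 μm/a
Long-term exponent b (ISO 9224 Table 2, B1) = 0.813
  D(15) = 7.146 × 15^0.813 = 7.146 × 9.04 = 64.6 μm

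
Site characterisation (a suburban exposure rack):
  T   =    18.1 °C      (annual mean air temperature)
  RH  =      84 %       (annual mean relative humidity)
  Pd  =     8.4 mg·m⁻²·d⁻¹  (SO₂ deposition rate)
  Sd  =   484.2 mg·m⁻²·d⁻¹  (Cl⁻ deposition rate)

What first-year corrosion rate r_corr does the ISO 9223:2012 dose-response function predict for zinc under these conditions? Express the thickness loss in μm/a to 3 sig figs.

r_corr = 6.30 μm/a

zinc: T>10 °C ⇒ hinge -0.071·(18.1−10) = -0.5751
  sulphur-dioxide contribution → 0.8823 μm/a
  chloride contribution → 5.414 μm/a
  total first-year rate 6.296 μm/a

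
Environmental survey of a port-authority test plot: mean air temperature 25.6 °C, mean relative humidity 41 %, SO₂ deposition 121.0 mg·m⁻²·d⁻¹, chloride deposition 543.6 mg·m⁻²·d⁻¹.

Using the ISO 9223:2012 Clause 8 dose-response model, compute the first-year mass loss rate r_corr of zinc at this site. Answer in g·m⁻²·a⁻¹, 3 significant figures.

r_corr = 57.0 g·m⁻²·a⁻¹

zinc: temperature factor f = -0.071·(15.6) = -1.1076
  SO₂ term: 0.0129·121.0^0.44·exp(0.046·41-1.1076) = 0.2318
  Sd branch = 0.0175·Sd^0.57·e^(0.008·RH+0.085·T) = 7.756 μm/a
  r_corr = 0.2318 + 7.756 = 7.987 μm/a
Convert to mass loss: 7.987 μm/a × 7.14 g/cm³ = 57.03 g·m⁻²·a⁻¹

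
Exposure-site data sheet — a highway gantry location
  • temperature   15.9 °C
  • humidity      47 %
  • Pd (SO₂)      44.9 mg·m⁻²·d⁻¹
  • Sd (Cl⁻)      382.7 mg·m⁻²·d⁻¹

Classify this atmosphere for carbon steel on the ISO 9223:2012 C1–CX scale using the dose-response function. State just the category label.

carbon steel: temperature factor f = -0.054·(5.9) = -0.3186
  SO₂ term: 1.77·44.9^0.52·exp(0.02·47-0.3186) = 23.82
  Cl⁻ term: 0.102·382.7^0.62·exp(0.033·47+0.04·15.9) = 36.29
  sum: 23.82 + 36.29 → r_corr = 60.11 μm/a
ISO 9223 Table 2 (carbon steel): 50 < 60.1 ≤ 80 μm/a ⇒ C4

C4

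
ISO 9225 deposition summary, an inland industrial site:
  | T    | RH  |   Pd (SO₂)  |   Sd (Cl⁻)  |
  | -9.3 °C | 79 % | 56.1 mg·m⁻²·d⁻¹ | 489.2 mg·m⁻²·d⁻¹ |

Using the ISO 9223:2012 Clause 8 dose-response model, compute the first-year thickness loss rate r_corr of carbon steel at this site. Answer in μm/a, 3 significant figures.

r_corr = 48.2 μm/a

carbon steel: f(T) = +0.150·(T−10) [T≤10 °C] = -2.8950
  Pd branch = 1.77·Pd^0.52·e^(0.02·RH+f) = 3.858 μm/a
  Cl⁻ term: 0.102·489.2^0.62·exp(0.033·79+0.04·-9.3) = 44.33
  r_corr = 3.858 + 44.33 = 48.19 μm/a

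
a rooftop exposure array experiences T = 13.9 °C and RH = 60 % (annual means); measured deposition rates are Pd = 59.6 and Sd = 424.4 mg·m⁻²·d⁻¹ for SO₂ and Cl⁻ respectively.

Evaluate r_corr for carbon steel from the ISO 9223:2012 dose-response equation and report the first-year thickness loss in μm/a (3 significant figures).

r_corr = 94.7 μm/a

carbon steel: temperature factor f = -0.054·(3.9) = -0.2106
  SO₂ term: 1.77·59.6^0.52·exp(0.02·60-0.2106) = 39.88
  Sd branch = 0.102·Sd^0.62·e^(0.033·RH+0.04·T) = 54.85 μm/a
  sum: 39.88 + 54.85 → r_corr = 94.74 μm/a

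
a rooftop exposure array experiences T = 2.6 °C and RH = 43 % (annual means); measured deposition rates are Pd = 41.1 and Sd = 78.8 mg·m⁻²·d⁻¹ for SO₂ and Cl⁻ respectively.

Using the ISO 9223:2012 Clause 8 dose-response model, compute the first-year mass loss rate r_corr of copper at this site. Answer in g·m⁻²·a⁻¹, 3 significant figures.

r_corr = 2.22 g·m⁻²·a⁻¹

copper: temperature factor f = +0.126·(-7.4) = -0.9324
  Pd branch = 0.0053·Pd^0.26·e^(0.059·RH+f) = 0.0693 μm/a
  Sd branch = 0.01025·Sd^0.27·e^(0.036·RH+0.049·T) = 0.178 μm/a
  sum: 0.0693 + 0.178 → r_corr = 0.2473 μm/a
Convert to mass loss: 0.2473 μm/a × 8.96 g/cm³ = 2.216 g·m⁻²·a⁻¹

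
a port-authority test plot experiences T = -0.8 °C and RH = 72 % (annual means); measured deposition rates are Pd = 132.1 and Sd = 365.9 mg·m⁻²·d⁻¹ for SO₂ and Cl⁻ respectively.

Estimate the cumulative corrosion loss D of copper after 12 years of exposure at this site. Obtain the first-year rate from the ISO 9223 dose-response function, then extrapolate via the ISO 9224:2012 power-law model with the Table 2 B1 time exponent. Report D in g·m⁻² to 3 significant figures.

copper: temperature factor f = +0.126·(-10.8) = -1.3608
  Pd branch = 0.0053·Pd^0.26·e^(0.059·RH+f) = 0.3385 μm/a
  Cl⁻ term: 0.01025·365.9^0.27·exp(0.036·72+0.049·-0.8) = 0.6479
  sum: 0.3385 + 0.6479 → r_corr = 0.9864 μm/a
Power-law: D(12) = r_corr · 12^0.667
  D(12) = 0.9864 × 12^0.667 = 0.9864 × 5.246 = 5.175 μm
  Mass loss = 5.175 μm × 8.96 g/cm³ = 46.36 g·m⁻²

D(12) = 46.4 g·m⁻²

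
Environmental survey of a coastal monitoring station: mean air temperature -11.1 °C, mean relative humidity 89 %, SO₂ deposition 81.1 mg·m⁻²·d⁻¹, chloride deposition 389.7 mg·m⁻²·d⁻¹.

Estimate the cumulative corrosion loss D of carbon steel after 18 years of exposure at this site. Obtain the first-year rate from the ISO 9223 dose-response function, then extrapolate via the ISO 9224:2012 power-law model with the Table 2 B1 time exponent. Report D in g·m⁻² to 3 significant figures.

carbon steel: T≤10 °C ⇒ hinge +0.150·(-11.1−10) = -3.1650
  sulphur-dioxide contribution → 4.357 μm/a
  chloride contribution → 49.84 μm/a
  ⇒ r_corr(carbon steel) = 54.19 μm/a
ISO 9224: D(t) = r_corr · t^b with b = 0.523 (carbon steel, B1)
  D(18) = 54.19 × 18^0.523 = 54.19 × 4.534 = 245.7 μm
  Mass loss = 245.7 μm × 7.85 g/cm³ = 1929 g·m⁻²

D(18) = 1.93e+03 g·m⁻²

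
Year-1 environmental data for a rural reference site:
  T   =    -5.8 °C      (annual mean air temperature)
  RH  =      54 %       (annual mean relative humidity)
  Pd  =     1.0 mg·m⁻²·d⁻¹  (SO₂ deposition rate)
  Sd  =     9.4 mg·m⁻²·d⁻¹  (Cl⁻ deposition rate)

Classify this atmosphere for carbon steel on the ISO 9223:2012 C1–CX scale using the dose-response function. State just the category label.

carbon steel: T≤10 °C ⇒ hinge +0.150·(-5.8−10) = -2.3700
  sulphur-dioxide contribution → 0.4872 μm/a
  chloride contribution → 1.928 μm/a
  total first-year rate 2.415 μm/a
ISO 9223 Table 2 (carbon steel): 1.3 < 2.42 ≤ 25 μm/a ⇒ C2

C2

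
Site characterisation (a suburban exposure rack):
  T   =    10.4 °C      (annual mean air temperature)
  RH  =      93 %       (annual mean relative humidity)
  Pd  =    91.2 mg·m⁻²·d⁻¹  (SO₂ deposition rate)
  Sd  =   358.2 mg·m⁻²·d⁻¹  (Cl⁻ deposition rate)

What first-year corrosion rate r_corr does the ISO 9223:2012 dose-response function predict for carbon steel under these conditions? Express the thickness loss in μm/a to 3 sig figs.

r_corr = 244 μm/a

carbon steel: T>10 °C ⇒ hinge -0.054·(10.4−10) = -0.0216
  Pd branch = 1.77·Pd^0.52·e^(0.02·RH+f) = 116.3 μm/a
  Sd branch = 0.102·Sd^0.62·e^(0.033·RH+0.04·T) = 127.5 μm/a
  sum: 116.3 + 127.5 → r_corr = 243.8 μm/a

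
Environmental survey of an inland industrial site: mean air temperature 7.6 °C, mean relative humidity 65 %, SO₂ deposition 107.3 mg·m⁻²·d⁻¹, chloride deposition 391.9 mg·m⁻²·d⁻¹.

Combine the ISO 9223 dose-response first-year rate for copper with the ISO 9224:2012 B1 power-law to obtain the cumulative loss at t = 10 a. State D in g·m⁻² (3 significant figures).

copper: f(T) = +0.126·(T−10) [T≤10 °C] = -0.3024
  Pd branch = 0.0053·Pd^0.26·e^(0.059·RH+f) = 0.6115 μm/a
  Cl⁻ term: 0.01025·391.9^0.27·exp(0.036·65+0.049·7.6) = 0.7742
  sum: 0.6115 + 0.7742 → r_corr = 1.386 μm/a
Long-term exponent b (ISO 9224 Table 2, B1) = 0.667
  D(10) = 1.386 × 10^0.667 = 1.386 × 4.645 = 6.437 μm
  Mass loss = 6.437 μm × 8.96 g/cm³ = 57.68 g·m⁻²

D(10) = 57.7 g·m⁻²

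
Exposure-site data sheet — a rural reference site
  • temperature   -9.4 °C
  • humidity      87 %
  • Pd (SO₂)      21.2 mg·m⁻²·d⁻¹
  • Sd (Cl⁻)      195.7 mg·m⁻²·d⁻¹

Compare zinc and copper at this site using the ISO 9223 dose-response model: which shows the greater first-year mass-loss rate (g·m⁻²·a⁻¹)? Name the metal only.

zinc

zinc: temperature factor f = +0.038·(-19.4) = -0.7372
  Pd branch = 0.0129·Pd^0.44·e^(0.046·RH+f) = 1.294 μm/a
  Cl⁻ term: 0.0175·195.7^0.57·exp(0.008·87+0.085·-9.4) = 0.3195
  r_corr = 1.294 + 0.3195 = 1.614 μm/a
  mass loss = 1.614 μm/a × 7.14 g/cm³ = 11.52 g·m⁻²·a⁻¹
copper: f(T) = +0.126·(T−10) [T≤10 °C] = -2.4444
  Pd branch = 0.0053·Pd^0.26·e^(0.059·RH+f) = 0.1725 μm/a
  Sd branch = 0.01025·Sd^0.27·e^(0.036·RH+0.049·T) = 0.6161 μm/a
  sum: 0.1725 + 0.6161 → r_corr = 0.7886 μm/a
  mass loss = 0.7886 μm/a × 8.96 g/cm³ = 7.065 g·m⁻²·a⁻¹
Ordering by g·m⁻²·a⁻¹: zinc (11.5) > copper (7.07)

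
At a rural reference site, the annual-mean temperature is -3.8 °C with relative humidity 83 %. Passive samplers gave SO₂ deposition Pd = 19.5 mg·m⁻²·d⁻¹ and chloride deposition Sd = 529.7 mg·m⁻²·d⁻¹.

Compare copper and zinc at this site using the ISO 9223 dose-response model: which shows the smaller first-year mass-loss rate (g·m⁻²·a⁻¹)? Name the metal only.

copper: temperature factor f = +0.126·(-13.8) = -1.7388
  SO₂ term: 0.0053·19.5^0.26·exp(0.059·83-1.7388) = 0.2699
  Cl⁻ term: 0.01025·529.7^0.27·exp(0.036·83+0.049·-3.8) = 0.9184
  sum: 0.2699 + 0.9184 → r_corr = 1.188 μm/a
  mass loss = 1.188 μm/a × 8.96 g/cm³ = 10.65 g·m⁻²·a⁻¹
zinc: temperature factor f = +0.038·(-13.8) = -0.5244
  SO₂ term: 0.0129·19.5^0.44·exp(0.046·83-0.5244) = 1.284
  Sd branch = 0.0175·Sd^0.57·e^(0.008·RH+0.085·T) = 0.8787 μm/a
  sum: 1.284 + 0.8787 → r_corr = 2.163 μm/a
  mass loss = 2.163 μm/a × 7.14 g/cm³ = 15.44 g·m⁻²·a⁻¹
Ordering by g·m⁻²·a⁻¹: zinc (15.4) > copper (10.6)

copper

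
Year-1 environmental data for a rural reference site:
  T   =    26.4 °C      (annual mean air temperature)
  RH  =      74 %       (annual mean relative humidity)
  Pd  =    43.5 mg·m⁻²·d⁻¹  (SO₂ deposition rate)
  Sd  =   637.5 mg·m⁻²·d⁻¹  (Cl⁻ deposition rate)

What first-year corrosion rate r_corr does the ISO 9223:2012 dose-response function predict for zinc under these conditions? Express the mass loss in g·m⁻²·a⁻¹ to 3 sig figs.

zinc: T>10 °C ⇒ hinge -0.071·(26.4−10) = -1.1644
  sulphur-dioxide contribution → 0.637 μm/a
  chloride contribution → 11.84 μm/a
  total first-year rate 12.47 μm/a
Convert to mass loss: 12.47 μm/a × 7.14 g/cm³ = 89.07 g·m⁻²·a⁻¹

r_corr = 89.1 g·m⁻²·a⁻¹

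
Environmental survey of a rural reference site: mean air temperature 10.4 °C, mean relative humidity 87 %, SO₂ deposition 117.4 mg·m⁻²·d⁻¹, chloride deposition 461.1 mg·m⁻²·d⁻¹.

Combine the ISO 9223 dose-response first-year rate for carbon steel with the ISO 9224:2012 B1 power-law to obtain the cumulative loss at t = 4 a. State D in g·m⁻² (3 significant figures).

carbon steel: f(T) = -0.054·(T−10) [T>10 °C] = -0.0216
  sulphur-dioxide contribution → 117.6 μm/a
  chloride contribution → 122.4 μm/a
  ⇒ r_corr(carbon steel) = 240 μm/a
ISO 9224: D(t) = r_corr · t^b with b = 0.523 (carbon steel, B1)
  D(4) = 240 × 4^0.523 = 240 × 2.065 = 495.5 μm
  Mass loss = 495.5 μm × 7.85 g/cm³ = 3890 g·m⁻²

D(4) = 3.89e+03 g·m⁻²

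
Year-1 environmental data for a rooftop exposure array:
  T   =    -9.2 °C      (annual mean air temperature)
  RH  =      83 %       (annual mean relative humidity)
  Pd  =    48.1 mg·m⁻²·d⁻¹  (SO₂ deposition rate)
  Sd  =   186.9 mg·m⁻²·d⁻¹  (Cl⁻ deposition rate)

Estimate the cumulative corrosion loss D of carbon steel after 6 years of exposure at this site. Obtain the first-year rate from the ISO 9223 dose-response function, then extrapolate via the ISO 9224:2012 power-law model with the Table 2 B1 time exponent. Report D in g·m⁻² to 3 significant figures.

D(6) = 639 g·m⁻²

carbon steel: temperature factor f = +0.150·(-19.2) = -2.8800
  sulphur-dioxide contribution → 3.916 μm/a
  chloride contribution → 27.97 μm/a
  ⇒ r_corr(carbon steel) = 31.89 μm/a
Long-term exponent b (ISO 9224 Table 2, B1) = 0.523
  D(6) = 31.89 × 6^0.523 = 31.89 × 2.553 = 81.39 μm
  Mass loss = 81.39 μm × 7.85 g/cm³ = 638.9 g·m⁻²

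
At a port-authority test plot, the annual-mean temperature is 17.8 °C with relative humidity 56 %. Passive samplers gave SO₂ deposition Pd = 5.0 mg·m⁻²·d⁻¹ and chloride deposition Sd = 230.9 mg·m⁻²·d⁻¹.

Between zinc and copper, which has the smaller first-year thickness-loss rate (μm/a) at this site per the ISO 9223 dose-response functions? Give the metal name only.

copper

zinc: f(T) = -0.071·(T−10) [T>10 °C] = -0.5538
  SO₂ term: 0.0129·5.0^0.44·exp(0.046·56-0.5538) = 0.1979
  Sd branch = 0.0175·Sd^0.57·e^(0.008·RH+0.085·T) = 2.766 μm/a
  r_corr = 0.1979 + 2.766 = 2.964 μm/a
copper: temperature factor f = -0.080·(7.8) = -0.6240
  SO₂ term: 0.0053·5.0^0.26·exp(0.059·56-0.6240) = 0.1175
  Sd branch = 0.01025·Sd^0.27·e^(0.036·RH+0.049·T) = 0.8002 μm/a
  sum: 0.1175 + 0.8002 → r_corr = 0.9176 μm/a
Ordering by μm/a: zinc (2.96) > copper (0.918)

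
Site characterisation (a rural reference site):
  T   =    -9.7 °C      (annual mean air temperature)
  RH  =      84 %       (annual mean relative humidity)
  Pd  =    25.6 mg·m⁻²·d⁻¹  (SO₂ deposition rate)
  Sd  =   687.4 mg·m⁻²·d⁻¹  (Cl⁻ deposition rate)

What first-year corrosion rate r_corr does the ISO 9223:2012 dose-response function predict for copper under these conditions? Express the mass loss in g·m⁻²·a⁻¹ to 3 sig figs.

r_corr = 8.16 g·m⁻²·a⁻¹

copper: temperature factor f = +0.126·(-19.7) = -2.4822
  Pd branch = 0.0053·Pd^0.26·e^(0.059·RH+f) = 0.1461 μm/a
  Cl⁻ term: 0.01025·687.4^0.27·exp(0.036·84+0.049·-9.7) = 0.765
  sum: 0.1461 + 0.765 → r_corr = 0.9111 μm/a
Convert to mass loss: 0.9111 μm/a × 8.96 g/cm³ = 8.164 g·m⁻²·a⁻¹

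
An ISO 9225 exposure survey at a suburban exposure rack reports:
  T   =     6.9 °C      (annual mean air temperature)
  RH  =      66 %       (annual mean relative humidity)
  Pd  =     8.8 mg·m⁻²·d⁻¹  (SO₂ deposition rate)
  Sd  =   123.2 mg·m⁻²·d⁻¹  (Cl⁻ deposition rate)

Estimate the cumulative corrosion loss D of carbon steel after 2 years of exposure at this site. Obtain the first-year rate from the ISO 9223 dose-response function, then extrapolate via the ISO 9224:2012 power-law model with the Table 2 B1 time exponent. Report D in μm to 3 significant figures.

carbon steel: T≤10 °C ⇒ hinge +0.150·(6.9−10) = -0.4650
  sulphur-dioxide contribution → 12.9 μm/a
  chloride contribution → 23.47 μm/a
  total first-year rate 36.37 μm/a
Power-law: D(2) = r_corr · 2^0.523
  D(2) = 36.37 × 2^0.523 = 36.37 × 1.437 = 52.26 μm

D(2) = 52.3 μm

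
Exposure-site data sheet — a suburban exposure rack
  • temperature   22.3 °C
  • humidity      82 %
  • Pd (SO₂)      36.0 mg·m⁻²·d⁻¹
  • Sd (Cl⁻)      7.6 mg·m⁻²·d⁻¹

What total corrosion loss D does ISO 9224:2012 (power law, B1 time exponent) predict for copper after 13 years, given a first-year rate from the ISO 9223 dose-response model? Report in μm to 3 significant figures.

copper: temperature factor f = -0.080·(12.3) = -0.9840
  Pd branch = 0.0053·Pd^0.26·e^(0.059·RH+f) = 0.6349 μm/a
  Cl⁻ term: 0.01025·7.6^0.27·exp(0.036·82+0.049·22.3) = 1.012
  r_corr = 0.6349 + 1.012 = 1.647 μm/a
Power-law: D(13) = r_corr · 13^0.667
  D(13) = 1.647 × 13^0.667 = 1.647 × 5.534 = 9.112 μm

D(13) = 9.11 μm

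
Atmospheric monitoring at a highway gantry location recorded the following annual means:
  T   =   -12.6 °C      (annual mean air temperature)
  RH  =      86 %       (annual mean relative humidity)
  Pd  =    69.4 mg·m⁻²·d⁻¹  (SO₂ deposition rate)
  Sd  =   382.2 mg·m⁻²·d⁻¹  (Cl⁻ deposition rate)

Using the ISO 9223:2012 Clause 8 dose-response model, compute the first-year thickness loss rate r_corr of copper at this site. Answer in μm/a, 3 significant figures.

r_corr = 0.757 μm/a

copper: f(T) = +0.126·(T−10) [T≤10 °C] = -2.8476
  SO₂ term: 0.0053·69.4^0.26·exp(0.059·86-2.8476) = 0.1479
  Cl⁻ term: 0.01025·382.2^0.27·exp(0.036·86+0.049·-12.6) = 0.6087
  r_corr = 0.1479 + 0.6087 = 0.7566 μm/a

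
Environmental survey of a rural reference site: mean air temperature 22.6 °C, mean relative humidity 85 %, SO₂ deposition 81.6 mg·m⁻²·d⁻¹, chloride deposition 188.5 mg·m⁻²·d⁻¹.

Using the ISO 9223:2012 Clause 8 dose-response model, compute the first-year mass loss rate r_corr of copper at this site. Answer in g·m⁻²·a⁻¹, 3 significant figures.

copper: T>10 °C ⇒ hinge -0.080·(22.6−10) = -1.0080
  SO₂ term: 0.0053·81.6^0.26·exp(0.059·85-1.0080) = 0.9152
  Cl⁻ term: 0.01025·188.5^0.27·exp(0.036·85+0.049·22.6) = 2.722
  r_corr = 0.9152 + 2.722 = 3.638 μm/a
Convert to mass loss: 3.638 μm/a × 8.96 g/cm³ = 32.59 g·m⁻²·a⁻¹

r_corr = 32.6 g·m⁻²·a⁻¹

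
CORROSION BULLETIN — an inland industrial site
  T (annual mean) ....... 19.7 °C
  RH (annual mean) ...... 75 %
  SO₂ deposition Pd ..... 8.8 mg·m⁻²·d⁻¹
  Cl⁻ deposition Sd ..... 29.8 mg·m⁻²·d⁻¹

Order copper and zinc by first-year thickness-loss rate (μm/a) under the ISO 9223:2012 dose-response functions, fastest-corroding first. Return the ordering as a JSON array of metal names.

["zinc", "copper"]

copper: temperature factor f = -0.080·(9.7) = -0.7760
  sulphur-dioxide contribution → 0.3586 μm/a
  chloride contribution → 1.001 μm/a
  total first-year rate 1.36 μm/a
zinc: temperature factor f = -0.071·(9.7) = -0.6887
  sulphur-dioxide contribution → 0.5313 μm/a
  chloride contribution → 1.178 μm/a
  total first-year rate 1.709 μm/a
Ordering by μm/a: zinc (1.71) > copper (1.36)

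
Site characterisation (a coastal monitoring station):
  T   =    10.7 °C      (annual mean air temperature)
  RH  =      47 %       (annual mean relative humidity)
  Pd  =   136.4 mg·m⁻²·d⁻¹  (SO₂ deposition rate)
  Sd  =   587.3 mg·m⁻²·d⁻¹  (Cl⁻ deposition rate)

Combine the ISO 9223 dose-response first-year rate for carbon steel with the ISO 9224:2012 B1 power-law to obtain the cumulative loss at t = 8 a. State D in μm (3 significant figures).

carbon steel: T>10 °C ⇒ hinge -0.054·(10.7−10) = -0.0378
  SO₂ term: 1.77·136.4^0.52·exp(0.02·47-0.0378) = 56.22
  Sd branch = 0.102·Sd^0.62·e^(0.033·RH+0.04·T) = 38.44 μm/a
  sum: 56.22 + 38.44 → r_corr = 94.66 μm/a
Long-term exponent b (ISO 9224 Table 2, B1) = 0.523
  D(8) = 94.66 × 8^0.523 = 94.66 × 2.967 = 280.9 μm

D(8) = 281 μm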